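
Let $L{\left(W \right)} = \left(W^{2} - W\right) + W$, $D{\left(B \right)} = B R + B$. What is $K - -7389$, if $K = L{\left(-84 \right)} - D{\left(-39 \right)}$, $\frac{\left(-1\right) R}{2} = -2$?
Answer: $14640$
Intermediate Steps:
$R = 4$ ($R = \left(-2\right) \left(-2\right) = 4$)
$D{\left(B \right)} = 5 B$ ($D{\left(B \right)} = B 4 + B = 4 B + B = 5 B$)
$L{\left(W \right)} = W^{2}$
$K = 7251$ ($K = \left(-84\right)^{2} - 5 \left(-39\right) = 7056 - -195 = 7056 + 195 = 7251$)
$K - -7389 = 7251 - -7389 = 7251 + 7389 = 14640$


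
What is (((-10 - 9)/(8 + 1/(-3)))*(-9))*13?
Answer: 6669/23 ≈ 289.96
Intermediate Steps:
(((-10 - 9)/(8 + 1/(-3)))*(-9))*13 = (-19/(8 - ⅓)*(-9))*13 = (-19/23/3*(-9))*13 = (-19*3/23*(-9))*13 = -57/23*(-9)*13 = (513/23)*13 = 6669/23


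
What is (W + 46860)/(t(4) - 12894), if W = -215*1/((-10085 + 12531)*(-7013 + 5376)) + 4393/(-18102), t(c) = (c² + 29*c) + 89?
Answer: -849125213810821/229641902515473 ≈ -3.6976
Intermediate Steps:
t(c) = 89 + c² + 29*c
W = -4396532039/18120563601 (W = -215/(2446*(-1637)) + 4393*(-1/18102) = -215/(-4004102) - 4393/18102 = -215*(-1/4004102) - 4393/18102 = 215/4004102 - 4393/18102 = -4396532039/18120563601 ≈ -0.24263)
(W + 46860)/(t(4) - 12894) = (-4396532039/18120563601 + 46860)/((89 + 4² + 29*4) - 12894) = 849125213810821/(18120563601*((89 + 16 + 116) - 12894)) = 849125213810821/(18120563601*(221 - 12894)) = (849125213810821/18120563601)/(-12673) = (849125213810821/18120563601)*(-1/12673) = -849125213810821/229641902515473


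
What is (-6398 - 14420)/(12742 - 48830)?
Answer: 10409/18044 ≈ 0.57687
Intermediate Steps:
(-6398 - 14420)/(12742 - 48830) = -20818/(-36088) = -20818*(-1/36088) = 10409/18044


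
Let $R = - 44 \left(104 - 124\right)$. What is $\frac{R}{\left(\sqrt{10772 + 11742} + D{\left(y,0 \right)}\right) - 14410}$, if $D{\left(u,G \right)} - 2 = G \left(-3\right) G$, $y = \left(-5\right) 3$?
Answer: $- \frac{1267904}{20756795} - \frac{88 \sqrt{22514}}{20756795} \approx -0.06172$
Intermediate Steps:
$y = -15$
$D{\left(u,G \right)} = 2 - 3 G^{2}$ ($D{\left(u,G \right)} = 2 + G \left(-3\right) G = 2 + - 3 G G = 2 - 3 G^{2}$)
$R = 880$ ($R = \left(-44\right) \left(-20\right) = 880$)
$\frac{R}{\left(\sqrt{10772 + 11742} + D{\left(y,0 \right)}\right) - 14410} = \frac{880}{\left(\sqrt{10772 + 11742} + \left(2 - 3 \cdot 0^{2}\right)\right) - 14410} = \frac{880}{\left(\sqrt{22514} + \left(2 - 0\right)\right) - 14410} = \frac{880}{\left(\sqrt{22514} + \left(2 + 0\right)\right) - 14410} = \frac{880}{\left(\sqrt{22514} + 2\right) - 14410} = \frac{880}{\left(2 + \sqrt{22514}\right) - 14410} = \frac{880}{-14408 + \sqrt{22514}}$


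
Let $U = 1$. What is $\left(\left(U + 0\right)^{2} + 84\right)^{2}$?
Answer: $7225$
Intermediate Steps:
$\left(\left(U + 0\right)^{2} + 84\right)^{2} = \left(\left(1 + 0\right)^{2} + 84\right)^{2} = \left(1^{2} + 84\right)^{2} = \left(1 + 84\right)^{2} = 85^{2} = 7225$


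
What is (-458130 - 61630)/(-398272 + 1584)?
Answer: 32485/24793 ≈ 1.3102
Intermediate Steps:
(-458130 - 61630)/(-398272 + 1584) = -519760/(-396688) = -519760*(-1/396688) = 32485/24793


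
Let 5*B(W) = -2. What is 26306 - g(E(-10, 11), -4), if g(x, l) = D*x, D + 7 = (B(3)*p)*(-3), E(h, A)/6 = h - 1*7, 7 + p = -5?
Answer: 120616/5 ≈ 24123.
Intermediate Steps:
B(W) = -2/5 (B(W) = (1/5)*(-2) = -2/5)
p = -12 (p = -7 - 5 = -12)
E(h, A) = -42 + 6*h (E(h, A) = 6*(h - 1*7) = 6*(h - 7) = 6*(-7 + h) = -42 + 6*h)
D = -107/5 (D = -7 - 2/5*(-12)*(-3) = -7 + (24/5)*(-3) = -7 - 72/5 = -107/5 ≈ -21.400)
g(x, l) = -107*x/5
26306 - g(E(-10, 11), -4) = 26306 - (-107)*(-42 + 6*(-10))/5 = 26306 - (-107)*(-42 - 60)/5 = 26306 - (-107)*(-102)/5 = 26306 - 1*10914/5 = 26306 - 10914/5 = 120616/5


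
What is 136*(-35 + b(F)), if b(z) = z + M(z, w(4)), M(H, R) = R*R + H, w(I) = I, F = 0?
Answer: -2584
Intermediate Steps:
M(H, R) = H + R² (M(H, R) = R² + H = H + R²)
b(z) = 16 + 2*z (b(z) = z + (z + 4²) = z + (z + 16) = z + (16 + z) = 16 + 2*z)
136*(-35 + b(F)) = 136*(-35 + (16 + 2*0)) = 136*(-35 + (16 + 0)) = 136*(-35 + 16) = 136*(-19) = -2584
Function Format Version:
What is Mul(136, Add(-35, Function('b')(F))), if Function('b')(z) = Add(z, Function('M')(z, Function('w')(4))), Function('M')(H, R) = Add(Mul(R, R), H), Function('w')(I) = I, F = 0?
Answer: -2584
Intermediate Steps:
Function('M')(H, R) = Add(H, Pow(R, 2)) (Function('M')(H, R) = Add(Pow(R, 2), H) = Add(H, Pow(R, 2)))
Function('b')(z) = Add(16, Mul(2, z)) (Function('b')(z) = Add(z, Add(z, Pow(4, 2))) = Add(z, Add(z, 16)) = Add(z, Add(16, z)) = Add(16, Mul(2, z)))
Mul(136, Add(-35, Function('b')(F))) = Mul(136, Add(-35, Add(16, Mul(2, 0)))) = Mul(136, Add(-35, Add(16, 0))) = Mul(136, Add(-35, 16)) = Mul(136, -19) = -2584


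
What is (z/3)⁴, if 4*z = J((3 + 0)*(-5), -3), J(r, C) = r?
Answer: 625/256 ≈ 2.4414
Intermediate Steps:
z = -15/4 (z = ((3 + 0)*(-5))/4 = (3*(-5))/4 = (¼)*(-15) = -15/4 ≈ -3.7500)
(z/3)⁴ = (-15/4/3)⁴ = (-15/4*⅓)⁴ = (-5/4)⁴ = 625/256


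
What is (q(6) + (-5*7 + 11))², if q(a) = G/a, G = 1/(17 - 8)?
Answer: 1677025/2916 ≈ 575.11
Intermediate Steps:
G = ⅑ (G = 1/9 = ⅑ ≈ 0.11111)
q(a) = 1/(9*a)
(q(6) + (-5*7 + 11))² = ((⅑)/6 + (-5*7 + 11))² = ((⅑)*(⅙) + (-35 + 11))² = (1/54 - 24)² = (-1295/54)² = 1677025/2916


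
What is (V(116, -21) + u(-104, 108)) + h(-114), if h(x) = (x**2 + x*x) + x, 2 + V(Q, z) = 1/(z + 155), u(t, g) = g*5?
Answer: 3539745/134 ≈ 26416.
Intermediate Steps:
u(t, g) = 5*g
V(Q, z) = -2 + 1/(155 + z) (V(Q, z) = -2 + 1/(z + 155) = -2 + 1/(155 + z))
h(x) = x + 2*x**2 (h(x) = (x**2 + x**2) + x = 2*x**2 + x = x + 2*x**2)
(V(116, -21) + u(-104, 108)) + h(-114) = ((-309 - 2*(-21))/(155 - 21) + 5*108) - 114*(1 + 2*(-114)) = ((-309 + 42)/134 + 540) - 114*(1 - 228) = ((1/134)*(-267) + 540) - 114*(-227) = (-267/134 + 540) + 25878 = 72093/134 + 25878 = 3539745/134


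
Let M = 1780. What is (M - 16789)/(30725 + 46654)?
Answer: -5003/25793 ≈ -0.19397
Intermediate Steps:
(M - 16789)/(30725 + 46654) = (1780 - 16789)/(30725 + 46654) = -15009/77379 = -15009*1/77379 = -5003/25793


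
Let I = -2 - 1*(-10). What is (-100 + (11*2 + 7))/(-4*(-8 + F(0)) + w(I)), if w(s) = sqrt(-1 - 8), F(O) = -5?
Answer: -3692/2713 + 213*I/2713 ≈ -1.3609 + 0.078511*I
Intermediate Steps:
I = 8 (I = -2 + 10 = 8)
w(s) = 3*I (w(s) = sqrt(-9) = 3*I)
(-100 + (11*2 + 7))/(-4*(-8 + F(0)) + w(I)) = (-100 + (11*2 + 7))/(-4*(-8 - 5) + 3*I) = (-100 + (22 + 7))/(-4*(-13) + 3*I) = (-100 + 29)/(52 + 3*I) = -71*(52 - 3*I)/2713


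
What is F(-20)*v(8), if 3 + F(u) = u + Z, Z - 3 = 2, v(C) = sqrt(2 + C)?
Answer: -18*sqrt(10) ≈ -56.921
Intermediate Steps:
Z = 5 (Z = 3 + 2 = 5)
F(u) = 2 + u (F(u) = -3 + (u + 5) = -3 + (5 + u) = 2 + u)
F(-20)*v(8) = (2 - 20)*sqrt(2 + 8) = -18*sqrt(10)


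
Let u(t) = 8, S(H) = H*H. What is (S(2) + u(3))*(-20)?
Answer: -240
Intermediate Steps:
S(H) = H**2
(S(2) + u(3))*(-20) = (2**2 + 8)*(-20) = (4 + 8)*(-20) = 12*(-20) = -240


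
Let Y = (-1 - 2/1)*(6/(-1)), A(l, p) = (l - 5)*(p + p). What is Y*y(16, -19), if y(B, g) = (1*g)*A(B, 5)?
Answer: -37620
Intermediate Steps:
A(l, p) = 2*p*(-5 + l) (A(l, p) = (-5 + l)*(2*p) = 2*p*(-5 + l))
y(B, g) = g*(-50 + 10*B) (y(B, g) = (1*g)*(2*5*(-5 + B)) = g*(-50 + 10*B))
Y = 18 (Y = (-1 - 2*1)*(6*(-1)) = (-1 - 2)*(-6) = -3*(-6) = 18)
Y*y(16, -19) = 18*(10*(-19)*(-5 + 16)) = 18*(10*(-19)*11) = 18*(-2090) = -37620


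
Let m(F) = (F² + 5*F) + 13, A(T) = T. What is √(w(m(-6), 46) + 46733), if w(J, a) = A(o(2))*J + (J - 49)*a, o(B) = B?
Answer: √45391 ≈ 213.05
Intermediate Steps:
m(F) = 13 + F² + 5*F
w(J, a) = 2*J + a*(-49 + J) (w(J, a) = 2*J + (J - 49)*a = 2*J + (-49 + J)*a = 2*J + a*(-49 + J))
√(w(m(-6), 46) + 46733) = √((-49*46 + 2*(13 + (-6)² + 5*(-6)) + (13 + (-6)² + 5*(-6))*46) + 46733) = √((-2254 + 2*(13 + 36 - 30) + (13 + 36 - 30)*46) + 46733) = √((-2254 + 2*19 + 19*46) + 46733) = √((-2254 + 38 + 874) + 46733) = √(-1342 + 46733) = √45391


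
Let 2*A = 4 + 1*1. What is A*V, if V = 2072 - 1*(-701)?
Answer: 13865/2 ≈ 6932.5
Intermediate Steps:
V = 2773 (V = 2072 + 701 = 2773)
A = 5/2 (A = (4 + 1*1)/2 = (4 + 1)/2 = (½)*5 = 5/2 ≈ 2.5000)
A*V = (5/2)*2773 = 13865/2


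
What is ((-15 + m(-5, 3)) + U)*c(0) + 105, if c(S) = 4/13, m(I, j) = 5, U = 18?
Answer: 1397/13 ≈ 107.46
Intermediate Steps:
c(S) = 4/13 (c(S) = 4*(1/13) = 4/13)
((-15 + m(-5, 3)) + U)*c(0) + 105 = ((-15 + 5) + 18)*(4/13) + 105 = (-10 + 18)*(4/13) + 105 = 8*(4/13) + 105 = 32/13 + 105 = 1397/13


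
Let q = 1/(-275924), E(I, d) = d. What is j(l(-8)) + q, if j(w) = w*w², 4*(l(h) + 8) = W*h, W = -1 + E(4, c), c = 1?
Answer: -141273089/275924 ≈ -512.00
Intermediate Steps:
W = 0 (W = -1 + 1 = 0)
l(h) = -8 (l(h) = -8 + (0*h)/4 = -8 + (¼)*0 = -8 + 0 = -8)
q = -1/275924 ≈ -3.6242e-6
j(w) = w³
j(l(-8)) + q = (-8)³ - 1/275924 = -512 - 1/275924 = -141273089/275924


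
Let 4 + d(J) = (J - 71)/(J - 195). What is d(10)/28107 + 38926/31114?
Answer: 101193046882/80893210815 ≈ 1.2509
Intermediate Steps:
d(J) = -4 + (-71 + J)/(-195 + J) (d(J) = -4 + (J - 71)/(J - 195) = -4 + (-71 + J)/(-195 + J))
d(10)/28107 + 38926/31114 = ((709 - 3*10)/(-195 + 10))/28107 + 38926/31114 = ((709 - 30)/(-185))*(1/28107) + 38926*(1/31114) = -1/185*679*(1/28107) + 19463/15557 = -679/185*1/28107 + 19463/15557 = -679/5199795 + 19463/15557 = 101193046882/80893210815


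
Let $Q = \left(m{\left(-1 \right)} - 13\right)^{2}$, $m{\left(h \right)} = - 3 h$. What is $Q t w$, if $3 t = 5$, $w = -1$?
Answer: $- \frac{500}{3} \approx -166.67$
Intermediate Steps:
$t = \frac{5}{3}$ ($t = \frac{1}{3} \cdot 5 = \frac{5}{3} \approx 1.6667$)
$Q = 100$ ($Q = \left(\left(-3\right) \left(-1\right) - 13\right)^{2} = \left(3 - 13\right)^{2} = \left(-10\right)^{2} = 100$)
$Q t w = 100 \cdot \frac{5}{3} \left(-1\right) = 100 \left(- \frac{5}{3}\right) = - \frac{500}{3}$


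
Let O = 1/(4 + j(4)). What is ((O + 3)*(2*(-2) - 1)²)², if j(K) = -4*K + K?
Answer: 330625/64 ≈ 5166.0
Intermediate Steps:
j(K) = -3*K
O = -⅛ (O = 1/(4 - 3*4) = 1/(4 - 12) = 1/(-8) = -⅛ ≈ -0.12500)
((O + 3)*(2*(-2) - 1)²)² = ((-⅛ + 3)*(2*(-2) - 1)²)² = (23*(-4 - 1)²/8)² = ((23/8)*(-5)²)² = ((23/8)*25)² = (575/8)² = 330625/64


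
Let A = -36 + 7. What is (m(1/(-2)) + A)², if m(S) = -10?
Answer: 1521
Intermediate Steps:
A = -29
(m(1/(-2)) + A)² = (-10 - 29)² = (-39)² = 1521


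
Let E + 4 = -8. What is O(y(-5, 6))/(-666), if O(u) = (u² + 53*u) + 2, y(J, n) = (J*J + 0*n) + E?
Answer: -430/333 ≈ -1.2913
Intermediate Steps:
E = -12 (E = -4 - 8 = -12)
y(J, n) = -12 + J² (y(J, n) = (J*J + 0*n) - 12 = (J² + 0) - 12 = J² - 12 = -12 + J²)
O(u) = 2 + u² + 53*u
O(y(-5, 6))/(-666) = (2 + (-12 + (-5)²)² + 53*(-12 + (-5)²))/(-666) = (2 + (-12 + 25)² + 53*(-12 + 25))*(-1/666) = (2 + 13² + 53*13)*(-1/666) = (2 + 169 + 689)*(-1/666) = 860*(-1/666) = -430/333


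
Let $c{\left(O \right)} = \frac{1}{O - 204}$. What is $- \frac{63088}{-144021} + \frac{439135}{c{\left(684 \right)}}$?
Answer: $\frac{30357437743888}{144021} \approx 2.1078 \cdot 10^{8}$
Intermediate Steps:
$c{\left(O \right)} = \frac{1}{-204 + O}$
$- \frac{63088}{-144021} + \frac{439135}{c{\left(684 \right)}} = - \frac{63088}{-144021} + \frac{439135}{\frac{1}{-204 + 684}} = \left(-63088\right) \left(- \frac{1}{144021}\right) + \frac{439135}{\frac{1}{480}} = \frac{63088}{144021} + 439135 \frac{1}{\frac{1}{480}} = \frac{63088}{144021} + 439135 \cdot 480 = \frac{63088}{144021} + 210784800 = \frac{30357437743888}{144021}$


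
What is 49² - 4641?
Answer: -2240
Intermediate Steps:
49² - 4641 = 2401 - 4641 = -2240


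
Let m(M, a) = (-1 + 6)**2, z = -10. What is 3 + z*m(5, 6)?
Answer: -247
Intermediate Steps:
m(M, a) = 25 (m(M, a) = 5**2 = 25)
3 + z*m(5, 6) = 3 - 10*25 = 3 - 250 = -247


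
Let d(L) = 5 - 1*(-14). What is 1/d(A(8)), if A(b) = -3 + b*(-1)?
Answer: 1/19 ≈ 0.052632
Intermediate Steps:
A(b) = -3 - b
d(L) = 19 (d(L) = 5 + 14 = 19)
1/d(A(8)) = 1/19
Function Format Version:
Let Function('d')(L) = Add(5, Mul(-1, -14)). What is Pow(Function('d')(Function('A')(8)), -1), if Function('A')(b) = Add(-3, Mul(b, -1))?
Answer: Rational(1, 19) ≈ 0.052632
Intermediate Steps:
Function('A')(b) = Add(-3, Mul(-1, b))
Function('d')(L) = 19 (Function('d')(L) = Add(5, 14) = 19)
Pow(Function('d')(Function('A')(8)), -1) = Pow(19, -1) = Rational(1, 19)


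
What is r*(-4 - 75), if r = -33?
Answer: 2607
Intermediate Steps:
r*(-4 - 75) = -33*(-4 - 75) = -33*(-79) = 2607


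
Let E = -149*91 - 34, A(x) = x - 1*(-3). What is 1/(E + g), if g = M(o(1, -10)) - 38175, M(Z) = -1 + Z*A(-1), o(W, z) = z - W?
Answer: -1/51791 ≈ -1.9308e-5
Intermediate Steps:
A(x) = 3 + x (A(x) = x + 3 = 3 + x)
E = -13593 (E = -13559 - 34 = -13593)
M(Z) = -1 + 2*Z (M(Z) = -1 + Z*(3 - 1) = -1 + Z*2 = -1 + 2*Z)
g = -38198 (g = (-1 + 2*(-10 - 1*1)) - 38175 = (-1 + 2*(-10 - 1)) - 38175 = (-1 + 2*(-11)) - 38175 = (-1 - 22) - 38175 = -23 - 38175 = -38198)
1/(E + g) = 1/(-13593 - 38198) = 1/(-51791) = -1/51791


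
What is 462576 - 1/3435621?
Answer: 1589235819695/3435621 ≈ 4.6258e+5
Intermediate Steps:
462576 - 1/3435621 = 1589235819695/3435621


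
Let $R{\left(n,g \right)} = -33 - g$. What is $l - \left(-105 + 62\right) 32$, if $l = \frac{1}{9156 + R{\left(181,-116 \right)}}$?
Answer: $\frac{12712865}{9239} \approx 1376.0$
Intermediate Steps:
$l = \frac{1}{9239}$ ($l = \frac{1}{9156 - -83} = \frac{1}{9156 + \left(-33 + 116\right)} = \frac{1}{9156 + 83} = \frac{1}{9239} \approx 0.00010824$)
$l - \left(-105 + 62\right) 32 = \frac{1}{9239} - \left(-105 + 62\right) 32 = \frac{1}{9239} - \left(-43\right) 32 = \frac{1}{9239} - -1376 = \frac{1}{9239} + 1376 = \frac{12712865}{9239}$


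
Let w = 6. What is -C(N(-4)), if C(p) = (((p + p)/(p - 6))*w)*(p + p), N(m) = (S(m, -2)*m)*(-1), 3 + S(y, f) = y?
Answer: 9408/17 ≈ 553.41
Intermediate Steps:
S(y, f) = -3 + y
N(m) = -m*(-3 + m) (N(m) = ((-3 + m)*m)*(-1) = (m*(-3 + m))*(-1) = -m*(-3 + m))
C(p) = 24*p²/(-6 + p) (C(p) = (((p + p)/(p - 6))*6)*(p + p) = (((2*p)/(-6 + p))*6)*(2*p) = ((2*p/(-6 + p))*6)*(2*p) = (12*p/(-6 + p))*(2*p) = 24*p²/(-6 + p))
-C(N(-4)) = -24*(-4*(3 - 1*(-4)))²/(-6 - 4*(3 - 1*(-4))) = -24*(-4*(3 + 4))²/(-6 - 4*(3 + 4)) = -24*(-4*7)²/(-6 - 4*7) = -24*(-28)²/(-6 - 28) = -24*784/(-34) = -24*784*(-1)/34 = -1*(-9408/17) = 9408/17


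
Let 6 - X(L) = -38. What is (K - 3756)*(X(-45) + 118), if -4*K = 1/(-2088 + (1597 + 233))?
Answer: -104657157/172 ≈ -6.0847e+5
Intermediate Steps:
X(L) = 44 (X(L) = 6 - 1*(-38) = 6 + 38 = 44)
K = 1/1032 (K = -1/(4*(-2088 + (1597 + 233))) = -1/(4*(-2088 + 1830)) = -1/4/(-258) = -1/4*(-1/258) = 1/1032 ≈ 0.00096899)
(K - 3756)*(X(-45) + 118) = (1/1032 - 3756)*(44 + 118) = -3876191/1032*162 = -104657157/172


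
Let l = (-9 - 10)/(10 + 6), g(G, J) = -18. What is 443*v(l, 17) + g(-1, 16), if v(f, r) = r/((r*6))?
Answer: 335/6 ≈ 55.833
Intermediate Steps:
l = -19/16 ≈ -1.1875
v(f, r) = ⅙ (v(f, r) = r/((6*r)) = r*(1/(6*r)) = ⅙)
443*v(l, 17) + g(-1, 16) = 443*(⅙) - 18 = 443/6 - 18 = 335/6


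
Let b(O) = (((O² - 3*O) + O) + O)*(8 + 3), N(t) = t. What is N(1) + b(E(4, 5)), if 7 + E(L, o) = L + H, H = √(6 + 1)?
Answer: 210 - 77*√7 ≈ 6.2771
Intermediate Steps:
H = √7 ≈ 2.6458
E(L, o) = -7 + L + √7 (E(L, o) = -7 + (L + √7) = -7 + L + √7)
b(O) = -11*O + 11*O² (b(O) = ((O² - 2*O) + O)*11 = (O² - O)*11 = -11*O + 11*O²)
N(1) + b(E(4, 5)) = 1 + 11*(-7 + 4 + √7)*(-1 + (-7 + 4 + √7)) = 1 + 11*(-3 + √7)*(-1 + (-3 + √7)) = 1 + 11*(-3 + √7)*(-4 + √7) = 1 + 11*(-4 + √7)*(-3 + √7)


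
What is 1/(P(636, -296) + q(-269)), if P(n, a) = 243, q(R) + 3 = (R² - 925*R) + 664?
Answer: 1/322090 ≈ 3.1047e-6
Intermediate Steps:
q(R) = 661 + R² - 925*R (q(R) = -3 + ((R² - 925*R) + 664) = -3 + (664 + R² - 925*R) = 661 + R² - 925*R)
1/(P(636, -296) + q(-269)) = 1/(243 + (661 + (-269)² - 925*(-269))) = 1/(243 + (661 + 72361 + 248825)) = 1/(243 + 321847) = 1/322090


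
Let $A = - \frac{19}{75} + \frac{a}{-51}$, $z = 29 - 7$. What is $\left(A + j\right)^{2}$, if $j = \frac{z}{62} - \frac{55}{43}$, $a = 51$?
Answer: $\frac{47394160804}{9995000625} \approx 4.7418$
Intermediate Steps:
$z = 22$ ($z = 29 - 7 = 22$)
$A = - \frac{94}{75}$ ($A = - \frac{19}{75} + \frac{51}{-51} = \left(-19\right) \frac{1}{75} + 51 \left(- \frac{1}{51}\right) = - \frac{19}{75} - 1 = - \frac{94}{75} \approx -1.2533$)
$j = - \frac{1232}{1333}$ ($j = \frac{22}{62} - \frac{55}{43} = 22 \cdot \frac{1}{62} - \frac{55}{43} = \frac{11}{31} - \frac{55}{43} = - \frac{1232}{1333} \approx -0.92423$)
$\left(A + j\right)^{2} = \left(- \frac{94}{75} - \frac{1232}{1333}\right)^{2} = \left(- \frac{217702}{99975}\right)^{2} = \frac{47394160804}{9995000625}$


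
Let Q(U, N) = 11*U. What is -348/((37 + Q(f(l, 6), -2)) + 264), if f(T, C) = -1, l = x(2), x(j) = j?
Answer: -6/5 ≈ -1.2000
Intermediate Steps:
l = 2
-348/((37 + Q(f(l, 6), -2)) + 264) = -348/((37 + 11*(-1)) + 264) = -348/((37 - 11) + 264) = -348/(26 + 264) = -348/290 = -348*1/290 = -6/5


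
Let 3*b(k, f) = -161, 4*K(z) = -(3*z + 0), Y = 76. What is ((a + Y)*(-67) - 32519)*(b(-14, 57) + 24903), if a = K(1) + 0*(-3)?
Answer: -933359597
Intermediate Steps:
K(z) = -3*z/4 (K(z) = (-(3*z + 0))/4 = (-3*z)/4 = -3*z/4)
b(k, f) = -161/3 (b(k, f) = (⅓)*(-161) = -161/3)
a = -¾ (a = -¾*1 + 0*(-3) = -¾ + 0 = -¾ ≈ -0.75000)
((a + Y)*(-67) - 32519)*(b(-14, 57) + 24903) = ((-¾ + 76)*(-67) - 32519)*(-161/3 + 24903) = ((301/4)*(-67) - 32519)*(74548/3) = (-20167/4 - 32519)*(74548/3) = -150243/4*74548/3 = -933359597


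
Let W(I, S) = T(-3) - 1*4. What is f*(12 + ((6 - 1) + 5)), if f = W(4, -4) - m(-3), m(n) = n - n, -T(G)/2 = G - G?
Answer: -88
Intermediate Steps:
T(G) = 0 (T(G) = -2*(G - G) = -2*0 = 0)
m(n) = 0
W(I, S) = -4 (W(I, S) = 0 - 1*4 = 0 - 4 = -4)
f = -4 (f = -4 - 1*0 = -4 + 0 = -4)
f*(12 + ((6 - 1) + 5)) = -4*(12 + ((6 - 1) + 5)) = -4*(12 + (5 + 5)) = -4*(12 + 10) = -4*22 = -88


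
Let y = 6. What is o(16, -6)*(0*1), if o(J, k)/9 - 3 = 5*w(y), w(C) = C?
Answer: 0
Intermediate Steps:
o(J, k) = 297 (o(J, k) = 27 + 9*(5*6) = 27 + 9*30 = 27 + 270 = 297)
o(16, -6)*(0*1) = 297*(0*1) = 297*0 = 0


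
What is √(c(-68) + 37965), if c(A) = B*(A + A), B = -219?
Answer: √67749 ≈ 260.29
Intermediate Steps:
c(A) = -438*A (c(A) = -219*(A + A) = -438*A)
√(c(-68) + 37965) = √(-438*(-68) + 37965) = √(29784 + 37965) = √67749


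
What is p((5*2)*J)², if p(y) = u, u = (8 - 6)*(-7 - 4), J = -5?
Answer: 484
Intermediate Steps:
u = -22 (u = 2*(-11) = -22)
p(y) = -22
p((5*2)*J)² = (-22)² = 484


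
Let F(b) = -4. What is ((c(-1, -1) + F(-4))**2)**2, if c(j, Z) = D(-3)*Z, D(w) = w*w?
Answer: 28561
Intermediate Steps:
D(w) = w**2
c(j, Z) = 9*Z (c(j, Z) = (-3)**2*Z = 9*Z)
((c(-1, -1) + F(-4))**2)**2 = ((9*(-1) - 4)**2)**2 = ((-9 - 4)**2)**2 = ((-13)**2)**2 = 169**2 = 28561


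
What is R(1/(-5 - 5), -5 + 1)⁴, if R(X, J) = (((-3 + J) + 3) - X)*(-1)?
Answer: 2313441/10000 ≈ 231.34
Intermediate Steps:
R(X, J) = X - J (R(X, J) = (J - X)*(-1) = X - J)
R(1/(-5 - 5), -5 + 1)⁴ = (1/(-5 - 5) - (-5 + 1))⁴ = (1/(-10) - 1*(-4))⁴ = (-⅒ + 4)⁴ = (39/10)⁴ = 2313441/10000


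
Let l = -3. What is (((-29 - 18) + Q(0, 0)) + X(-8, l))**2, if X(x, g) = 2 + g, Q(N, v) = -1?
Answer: 2401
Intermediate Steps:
(((-29 - 18) + Q(0, 0)) + X(-8, l))**2 = (((-29 - 18) - 1) + (2 - 3))**2 = ((-47 - 1) - 1)**2 = (-48 - 1)**2 = (-49)**2 = 2401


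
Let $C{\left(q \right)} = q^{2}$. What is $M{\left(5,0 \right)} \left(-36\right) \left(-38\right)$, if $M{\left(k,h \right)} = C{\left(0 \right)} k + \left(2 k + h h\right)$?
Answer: $13680$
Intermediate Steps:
$M{\left(k,h \right)} = h^{2} + 2 k$ ($M{\left(k,h \right)} = 0^{2} k + \left(2 k + h h\right) = 0 k + \left(2 k + h^{2}\right) = 0 + \left(h^{2} + 2 k\right) = h^{2} + 2 k$)
$M{\left(5,0 \right)} \left(-36\right) \left(-38\right) = \left(0^{2} + 2 \cdot 5\right) \left(-36\right) \left(-38\right) = \left(0 + 10\right) \left(-36\right) \left(-38\right) = 10 \left(-36\right) \left(-38\right) = \left(-360\right) \left(-38\right) = 13680$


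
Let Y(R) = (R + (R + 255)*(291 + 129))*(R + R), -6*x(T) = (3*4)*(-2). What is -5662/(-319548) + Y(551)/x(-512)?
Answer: 7462569052579/79887 ≈ 9.3414e+7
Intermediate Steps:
x(T) = 4 (x(T) = -3*4*(-2)/6 = -2*(-2) = -⅙*(-24) = 4)
Y(R) = 2*R*(107100 + 421*R) (Y(R) = (R + (255 + R)*420)*(2*R) = (R + (107100 + 420*R))*(2*R) = (107100 + 421*R)*(2*R) = 2*R*(107100 + 421*R))
-5662/(-319548) + Y(551)/x(-512) = -5662/(-319548) + (2*551*(107100 + 421*551))/4 = -5662*(-1/319548) + (2*551*(107100 + 231971))*(¼) = 2831/159774 + (2*551*339071)*(¼) = 2831/159774 + 373656242*(¼) = 2831/159774 + 186828121/2 = 7462569052579/79887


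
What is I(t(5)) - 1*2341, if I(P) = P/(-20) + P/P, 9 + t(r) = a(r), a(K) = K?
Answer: -11699/5 ≈ -2339.8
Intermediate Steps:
t(r) = -9 + r
I(P) = 1 - P/20 (I(P) = P*(-1/20) + 1 = -P/20 + 1 = 1 - P/20)
I(t(5)) - 1*2341 = (1 - (-9 + 5)/20) - 1*2341 = (1 - 1/20*(-4)) - 2341 = (1 + 1/5) - 2341 = 6/5 - 2341 = -11699/5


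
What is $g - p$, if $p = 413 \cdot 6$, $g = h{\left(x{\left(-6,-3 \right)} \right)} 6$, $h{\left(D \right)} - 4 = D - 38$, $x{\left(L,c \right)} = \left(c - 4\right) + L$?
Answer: $-2760$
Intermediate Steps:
$x{\left(L,c \right)} = -4 + L + c$ ($x{\left(L,c \right)} = \left(-4 + c\right) + L = -4 + L + c$)
$h{\left(D \right)} = -34 + D$ ($h{\left(D \right)} = 4 + \left(D - 38\right) = 4 + \left(-38 + D\right) = -34 + D$)
$g = -282$ ($g = \left(-34 - 13\right) 6 = \left(-47\right) 6 = -282$)
$p = 2478$
$g - p = -282 - 2478 = -2760$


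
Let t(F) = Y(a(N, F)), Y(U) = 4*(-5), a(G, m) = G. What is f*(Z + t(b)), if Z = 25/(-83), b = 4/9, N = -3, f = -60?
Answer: 101100/83 ≈ 1218.1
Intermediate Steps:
b = 4/9 (b = 4*(⅑) = 4/9 ≈ 0.44444)
Y(U) = -20
t(F) = -20
Z = -25/83 (Z = 25*(-1/83) = -25/83 ≈ -0.30120)
f*(Z + t(b)) = -60*(-25/83 - 20) = -60*(-1685/83) = 101100/83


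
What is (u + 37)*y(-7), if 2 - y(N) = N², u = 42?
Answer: -3713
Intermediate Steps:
y(N) = 2 - N²
(u + 37)*y(-7) = (42 + 37)*(2 - 1*(-7)²) = 79*(2 - 1*49) = 79*(2 - 49) = 79*(-47) = -3713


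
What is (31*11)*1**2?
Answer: 341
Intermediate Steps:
(31*11)*1**2 = 341*1 = 341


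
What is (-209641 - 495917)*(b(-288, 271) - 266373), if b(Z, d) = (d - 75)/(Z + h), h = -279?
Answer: 5074429815826/27 ≈ 1.8794e+11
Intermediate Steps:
b(Z, d) = (-75 + d)/(-279 + Z) (b(Z, d) = (d - 75)/(Z - 279) = (-75 + d)/(-279 + Z))
(-209641 - 495917)*(b(-288, 271) - 266373) = (-209641 - 495917)*((-75 + 271)/(-279 - 288) - 266373) = -705558*(196/(-567) - 266373) = -705558*(-1/567*196 - 266373) = -705558*(-28/81 - 266373) = -705558*(-21576241/81) = 5074429815826/27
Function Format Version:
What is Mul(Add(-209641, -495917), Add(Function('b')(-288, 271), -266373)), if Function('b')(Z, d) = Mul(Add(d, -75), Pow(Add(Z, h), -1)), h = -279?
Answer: Rational(5074429815826, 27) ≈ 1.8794e+11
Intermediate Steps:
Function('b')(Z, d) = Mul(Pow(Add(-279, Z), -1), Add(-75, d)) (Function('b')(Z, d) = Mul(Add(d, -75), Pow(Add(Z, -279), -1)) = Mul(Add(-75, d), Pow(Add(-279, Z), -1)) = Mul(Pow(Add(-279, Z), -1), Add(-75, d)))
Mul(Add(-209641, -495917), Add(Function('b')(-288, 271), -266373)) = Mul(Add(-209641, -495917), Add(Mul(Pow(Add(-279, -288), -1), Add(-75, 271)), -266373)) = Mul(-705558, Add(Mul(Pow(-567, -1), 196), -266373)) = Mul(-705558, Add(Mul(Rational(-1, 567), 196), -266373)) = Mul(-705558, Add(Rational(-28, 81), -266373)) = Mul(-705558, Rational(-21576241, 81)) = Rational(5074429815826, 27)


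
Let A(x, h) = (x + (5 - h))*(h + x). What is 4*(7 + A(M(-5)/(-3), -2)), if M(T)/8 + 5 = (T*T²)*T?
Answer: 98108548/9 ≈ 1.0901e+7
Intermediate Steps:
M(T) = -40 + 8*T⁴ (M(T) = -40 + 8*((T*T²)*T) = -40 + 8*(T³*T) = -40 + 8*T⁴)
A(x, h) = (h + x)*(5 + x - h) (A(x, h) = (5 + x - h)*(h + x) = (h + x)*(5 + x - h))
4*(7 + A(M(-5)/(-3), -2)) = 4*(7 + (((-40 + 8*(-5)⁴)/(-3))² - 1*(-2)² + 5*(-2) + 5*((-40 + 8*(-5)⁴)/(-3)))) = 4*(7 + (((-40 + 8*625)*(-⅓))² - 1*4 - 10 + 5*((-40 + 8*625)*(-⅓)))) = 4*(7 + (((-40 + 5000)*(-⅓))² - 4 - 10 + 5*((-40 + 5000)*(-⅓)))) = 4*(7 + ((4960*(-⅓))² - 4 - 10 + 5*(4960*(-⅓)))) = 4*(7 + ((-4960/3)² - 4 - 10 + 5*(-4960/3))) = 4*(7 + (24601600/9 - 4 - 10 - 24800/3)) = 4*(7 + 24527074/9) = 4*(24527137/9) = 98108548/9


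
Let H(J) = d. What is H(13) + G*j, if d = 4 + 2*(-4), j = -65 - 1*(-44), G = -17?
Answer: 353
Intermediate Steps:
j = -21 (j = -65 + 44 = -21)
d = -4 (d = 4 - 8 = -4)
H(J) = -4
H(13) + G*j = -4 - 17*(-21) = -4 + 357 = 353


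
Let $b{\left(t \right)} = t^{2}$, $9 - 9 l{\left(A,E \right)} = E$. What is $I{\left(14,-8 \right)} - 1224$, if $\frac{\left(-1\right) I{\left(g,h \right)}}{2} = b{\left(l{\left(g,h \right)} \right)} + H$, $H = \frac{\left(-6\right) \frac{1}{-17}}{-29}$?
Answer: $- \frac{49161974}{39933} \approx -1231.1$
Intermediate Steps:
$l{\left(A,E \right)} = 1 - \frac{E}{9}$
$H = - \frac{6}{493}$ ($H = \left(-6\right) \left(- \frac{1}{17}\right) \left(- \frac{1}{29}\right) = \frac{6}{17} \left(- \frac{1}{29}\right) = - \frac{6}{493} \approx -0.01217$)
$I{\left(g,h \right)} = \frac{12}{493} - 2 \left(1 - \frac{h}{9}\right)^{2}$ ($I{\left(g,h \right)} = - 2 \left(\left(1 - \frac{h}{9}\right)^{2} - \frac{6}{493}\right) = - 2 \left(- \frac{6}{493} + \left(1 - \frac{h}{9}\right)^{2}\right) = \frac{12}{493} - 2 \left(1 - \frac{h}{9}\right)^{2}$)
$I{\left(14,-8 \right)} - 1224 = \left(\frac{12}{493} - \frac{2 \left(-9 - 8\right)^{2}}{81}\right) - 1224 = \left(\frac{12}{493} - \frac{2 \left(-17\right)^{2}}{81}\right) - 1224 = \left(\frac{12}{493} - \frac{578}{81}\right) - 1224 = - \frac{283982}{39933} - 1224 = - \frac{49161974}{39933}$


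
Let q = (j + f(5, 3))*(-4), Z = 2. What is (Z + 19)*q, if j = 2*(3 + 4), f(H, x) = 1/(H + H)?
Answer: -5922/5 ≈ -1184.4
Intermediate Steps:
f(H, x) = 1/(2*H)
j = 14 (j = 2*7 = 14)
q = -282/5 (q = (14 + (1/2)/5)*(-4) = (14 + (1/2)*(1/5))*(-4) = (14 + 1/10)*(-4) = (141/10)*(-4) = -282/5 ≈ -56.400)
(Z + 19)*q = (2 + 19)*(-282/5) = 21*(-282/5) = -5922/5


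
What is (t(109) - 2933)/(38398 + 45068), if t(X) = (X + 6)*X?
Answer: 4801/41733 ≈ 0.11504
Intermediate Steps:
t(X) = X*(6 + X) (t(X) = (6 + X)*X = X*(6 + X))
(t(109) - 2933)/(38398 + 45068) = (109*(6 + 109) - 2933)/(38398 + 45068) = (109*115 - 2933)/83466 = (12535 - 2933)*(1/83466) = 9602*(1/83466) = 4801/41733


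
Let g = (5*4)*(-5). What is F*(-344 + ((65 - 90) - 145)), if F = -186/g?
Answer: -23901/25 ≈ -956.04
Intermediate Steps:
g = -100 (g = 20*(-5) = -100)
F = 93/50 (F = -186/(-100) = -186*(-1/100) = 93/50 ≈ 1.8600)
F*(-344 + ((65 - 90) - 145)) = 93*(-344 + ((65 - 90) - 145))/50 = 93*(-344 + (-25 - 145))/50 = 93*(-344 - 170)/50 = (93/50)*(-514) = -23901/25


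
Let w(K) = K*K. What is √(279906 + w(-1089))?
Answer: √1465827 ≈ 1210.7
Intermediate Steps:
w(K) = K²
√(279906 + w(-1089)) = √(279906 + (-1089)²) = √(279906 + 1185921) = √1465827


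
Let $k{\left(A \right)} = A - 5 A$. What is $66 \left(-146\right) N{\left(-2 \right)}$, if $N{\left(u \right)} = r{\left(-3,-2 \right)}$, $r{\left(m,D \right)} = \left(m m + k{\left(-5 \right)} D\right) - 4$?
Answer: $337260$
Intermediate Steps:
$k{\left(A \right)} = - 4 A$
$r{\left(m,D \right)} = -4 + m^{2} + 20 D$ ($r{\left(m,D \right)} = \left(m m + \left(-4\right) \left(-5\right) D\right) - 4 = \left(m^{2} + 20 D\right) - 4 = -4 + m^{2} + 20 D$)
$N{\left(u \right)} = -35$ ($N{\left(u \right)} = -4 + \left(-3\right)^{2} + 20 \left(-2\right) = -4 + 9 - 40 = -35$)
$66 \left(-146\right) N{\left(-2 \right)} = 66 \left(-146\right) \left(-35\right) = \left(-9636\right) \left(-35\right) = 337260$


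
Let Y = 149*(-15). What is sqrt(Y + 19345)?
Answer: sqrt(17110) ≈ 130.81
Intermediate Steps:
Y = -2235
sqrt(Y + 19345) = sqrt(-2235 + 19345) = sqrt(17110)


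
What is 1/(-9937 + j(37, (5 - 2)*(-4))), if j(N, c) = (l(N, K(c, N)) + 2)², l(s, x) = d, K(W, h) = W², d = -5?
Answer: -1/9928 ≈ -0.00010073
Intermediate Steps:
l(s, x) = -5
j(N, c) = 9 (j(N, c) = (-5 + 2)² = (-3)² = 9)
1/(-9937 + j(37, (5 - 2)*(-4))) = 1/(-9937 + 9) = 1/(-9928) = -1/9928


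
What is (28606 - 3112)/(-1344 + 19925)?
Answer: 25494/18581 ≈ 1.3720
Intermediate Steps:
(28606 - 3112)/(-1344 + 19925) = 25494/18581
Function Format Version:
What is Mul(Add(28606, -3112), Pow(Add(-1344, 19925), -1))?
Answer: Rational(25494, 18581) ≈ 1.3720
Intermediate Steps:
Mul(Add(28606, -3112), Pow(Add(-1344, 19925), -1)) = Mul(25494, Pow(18581, -1)) = Mul(25494, Rational(1, 18581)) = Rational(25494, 18581)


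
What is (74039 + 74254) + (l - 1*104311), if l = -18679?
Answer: 25303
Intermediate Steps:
(74039 + 74254) + (l - 1*104311) = (74039 + 74254) + (-18679 - 1*104311) = 148293 + (-18679 - 104311) = 148293 - 122990 = 25303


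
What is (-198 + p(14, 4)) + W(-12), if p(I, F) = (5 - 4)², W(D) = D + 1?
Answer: -208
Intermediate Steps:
W(D) = 1 + D
p(I, F) = 1 (p(I, F) = 1² = 1)
(-198 + p(14, 4)) + W(-12) = (-198 + 1) + (1 - 12) = -197 - 11 = -208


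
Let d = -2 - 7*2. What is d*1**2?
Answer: -16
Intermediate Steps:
d = -16 (d = -2 - 14 = -16)
d*1**2 = -16*1**2 = -16*1 = -16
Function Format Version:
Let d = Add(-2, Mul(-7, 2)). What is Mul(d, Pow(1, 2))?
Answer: -16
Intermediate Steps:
d = -16 (d = Add(-2, -14) = -16)
Mul(d, Pow(1, 2)) = Mul(-16, Pow(1, 2)) = Mul(-16, 1) = -16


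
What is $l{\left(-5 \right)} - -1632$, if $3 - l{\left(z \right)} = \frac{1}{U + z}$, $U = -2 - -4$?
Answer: $\frac{4906}{3} \approx 1635.3$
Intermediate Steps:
$U = 2$ ($U = -2 + 4 = 2$)
$l{\left(z \right)} = 3 - \frac{1}{2 + z}$
$l{\left(-5 \right)} - -1632 = \frac{5 + 3 \left(-5\right)}{2 - 5} - -1632 = \frac{5 - 15}{-3} + 1632 = \left(- \frac{1}{3}\right) \left(-10\right) + 1632 = \frac{10}{3} + 1632 = \frac{4906}{3}$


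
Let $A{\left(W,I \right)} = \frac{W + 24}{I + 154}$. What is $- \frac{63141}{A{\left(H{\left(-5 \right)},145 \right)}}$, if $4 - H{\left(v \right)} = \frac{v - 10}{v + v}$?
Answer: $- \frac{37758318}{53} \approx -7.1242 \cdot 10^{5}$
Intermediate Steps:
$H{\left(v \right)} = 4 - \frac{-10 + v}{2 v}$ ($H{\left(v \right)} = 4 - \frac{v - 10}{v + v} = 4 - \frac{-10 + v}{2 v}$)
$A{\left(W,I \right)} = \frac{24 + W}{154 + I}$
$- \frac{63141}{A{\left(H{\left(-5 \right)},145 \right)}} = - \frac{63141}{\frac{1}{154 + 145} \left(24 + \left(\frac{7}{2} + \frac{5}{-5}\right)\right)} = - \frac{63141}{\frac{1}{299} \left(24 + \left(\frac{7}{2} + 5 \left(- \frac{1}{5}\right)\right)\right)} = - \frac{63141}{\frac{1}{299} \left(24 + \left(\frac{7}{2} - 1\right)\right)} = - \frac{63141}{\frac{1}{299} \left(24 + \frac{5}{2}\right)} = - \frac{63141}{\frac{1}{299} \cdot \frac{53}{2}} = - \frac{63141}{\frac{53}{598}} = \left(-63141\right) \frac{598}{53} = - \frac{37758318}{53}$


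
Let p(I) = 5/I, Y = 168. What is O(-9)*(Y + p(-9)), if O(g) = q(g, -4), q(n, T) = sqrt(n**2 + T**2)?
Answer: 1507*sqrt(97)/9 ≈ 1649.1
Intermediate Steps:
q(n, T) = sqrt(T**2 + n**2)
O(g) = sqrt(16 + g**2) (O(g) = sqrt((-4)**2 + g**2) = sqrt(16 + g**2))
O(-9)*(Y + p(-9)) = sqrt(16 + (-9)**2)*(168 + 5/(-9)) = sqrt(16 + 81)*(168 + 5*(-1/9)) = sqrt(97)*(168 - 5/9) = sqrt(97)*(1507/9) = 1507*sqrt(97)/9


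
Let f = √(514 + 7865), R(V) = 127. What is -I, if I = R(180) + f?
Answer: -127 - 21*√19 ≈ -218.54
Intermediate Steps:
f = 21*√19 (f = √8379 = 21*√19 ≈ 91.537)
I = 127 + 21*√19 ≈ 218.54
-I = -(127 + 21*√19) = -127 - 21*√19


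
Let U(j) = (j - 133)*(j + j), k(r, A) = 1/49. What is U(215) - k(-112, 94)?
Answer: 1727739/49 ≈ 35260.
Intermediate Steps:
k(r, A) = 1/49
U(j) = 2*j*(-133 + j) (U(j) = (-133 + j)*(2*j) = 2*j*(-133 + j))
U(215) - k(-112, 94) = 2*215*(-133 + 215) - 1*1/49 = 2*215*82 - 1/49 = 35260 - 1/49 = 1727739/49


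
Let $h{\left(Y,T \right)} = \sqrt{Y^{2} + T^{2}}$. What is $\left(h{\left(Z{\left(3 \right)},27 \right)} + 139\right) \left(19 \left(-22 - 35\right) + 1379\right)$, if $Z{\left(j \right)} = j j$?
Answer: $41144 + 2664 \sqrt{10} \approx 49568.0$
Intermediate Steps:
$Z{\left(j \right)} = j^{2}$
$h{\left(Y,T \right)} = \sqrt{T^{2} + Y^{2}}$
$\left(h{\left(Z{\left(3 \right)},27 \right)} + 139\right) \left(19 \left(-22 - 35\right) + 1379\right) = \left(\sqrt{27^{2} + \left(3^{2}\right)^{2}} + 139\right) \left(19 \left(-22 - 35\right) + 1379\right) = \left(\sqrt{729 + 9^{2}} + 139\right) \left(19 \left(-57\right) + 1379\right) = \left(\sqrt{729 + 81} + 139\right) \left(-1083 + 1379\right) = \left(\sqrt{810} + 139\right) 296 = \left(9 \sqrt{10} + 139\right) 296 = \left(139 + 9 \sqrt{10}\right) 296 = 41144 + 2664 \sqrt{10}$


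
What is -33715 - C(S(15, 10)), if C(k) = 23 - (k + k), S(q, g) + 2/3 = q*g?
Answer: -100318/3 ≈ -33439.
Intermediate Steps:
S(q, g) = -⅔ + g*q (S(q, g) = -⅔ + q*g = -⅔ + g*q)
C(k) = 23 - 2*k
-33715 - C(S(15, 10)) = -33715 - (23 - 2*(-⅔ + 10*15)) = -33715 - (23 - 2*(-⅔ + 150)) = -33715 - (23 - 2*448/3) = -33715 - (23 - 896/3) = -33715 - 1*(-827/3) = -33715 + 827/3 = -100318/3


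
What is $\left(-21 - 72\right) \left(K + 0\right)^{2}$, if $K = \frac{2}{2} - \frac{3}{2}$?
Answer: $- \frac{93}{4} \approx -23.25$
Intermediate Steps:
$K = - \frac{1}{2}$ ($K = 2 \cdot \frac{1}{2} - \frac{3}{2} = 1 - \frac{3}{2} = - \frac{1}{2} \approx -0.5$)
$\left(-21 - 72\right) \left(K + 0\right)^{2} = \left(-21 - 72\right) \left(- \frac{1}{2} + 0\right)^{2} = - 93 \left(- \frac{1}{2}\right)^{2} = \left(-93\right) \frac{1}{4} = - \frac{93}{4}$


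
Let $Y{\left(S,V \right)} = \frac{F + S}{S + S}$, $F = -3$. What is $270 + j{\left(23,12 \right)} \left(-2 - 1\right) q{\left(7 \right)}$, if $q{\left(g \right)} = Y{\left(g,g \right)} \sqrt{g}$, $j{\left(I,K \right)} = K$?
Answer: $270 - \frac{72 \sqrt{7}}{7} \approx 242.79$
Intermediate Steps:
$Y{\left(S,V \right)} = \frac{-3 + S}{2 S}$ ($Y{\left(S,V \right)} = \frac{-3 + S}{S + S} = \frac{-3 + S}{2 S}$)
$q{\left(g \right)} = \frac{-3 + g}{2 \sqrt{g}}$ ($q{\left(g \right)} = \frac{-3 + g}{2 g} \sqrt{g} = \frac{-3 + g}{2 \sqrt{g}}$)
$270 + j{\left(23,12 \right)} \left(-2 - 1\right) q{\left(7 \right)} = 270 + 12 \left(-2 - 1\right) \frac{-3 + 7}{2 \sqrt{7}} = 270 + 12 \left(- 3 \cdot \frac{1}{2} \frac{\sqrt{7}}{7} \cdot 4\right) = 270 + 12 \left(- 3 \frac{2 \sqrt{7}}{7}\right) = 270 + 12 \left(- \frac{6 \sqrt{7}}{7}\right) = 270 - \frac{72 \sqrt{7}}{7}$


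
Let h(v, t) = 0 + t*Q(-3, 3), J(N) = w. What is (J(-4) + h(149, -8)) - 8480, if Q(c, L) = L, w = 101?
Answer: -8403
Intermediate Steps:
J(N) = 101
h(v, t) = 3*t (h(v, t) = 0 + t*3 = 0 + 3*t = 3*t)
(J(-4) + h(149, -8)) - 8480 = (101 + 3*(-8)) - 8480 = (101 - 24) - 8480 = 77 - 8480 = -8403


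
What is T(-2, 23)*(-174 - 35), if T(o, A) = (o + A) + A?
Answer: -9196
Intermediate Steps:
T(o, A) = o + 2*A (T(o, A) = (A + o) + A = o + 2*A)
T(-2, 23)*(-174 - 35) = (-2 + 2*23)*(-174 - 35) = (-2 + 46)*(-209) = 44*(-209) = -9196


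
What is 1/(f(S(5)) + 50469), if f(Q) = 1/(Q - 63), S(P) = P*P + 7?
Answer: 31/1564538 ≈ 1.9814e-5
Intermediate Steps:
S(P) = 7 + P² (S(P) = P² + 7 = 7 + P²)
f(Q) = 1/(-63 + Q)
1/(f(S(5)) + 50469) = 1/(1/(-63 + (7 + 5²)) + 50469) = 1/(1/(-63 + (7 + 25)) + 50469) = 1/(1/(-63 + 32) + 50469) = 1/(1/(-31) + 50469) = 1/(-1/31 + 50469) = 1/(1564538/31) = 31/1564538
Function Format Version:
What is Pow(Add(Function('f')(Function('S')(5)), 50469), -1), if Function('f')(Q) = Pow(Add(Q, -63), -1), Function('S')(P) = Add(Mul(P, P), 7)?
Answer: Rational(31, 1564538) ≈ 1.9814e-5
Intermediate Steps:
Function('S')(P) = Add(7, Pow(P, 2)) (Function('S')(P) = Add(Pow(P, 2), 7) = Add(7, Pow(P, 2)))
Function('f')(Q) = Pow(Add(-63, Q), -1)
Pow(Add(Function('f')(Function('S')(5)), 50469), -1) = Pow(Add(Pow(Add(-63, Add(7, Pow(5, 2))), -1), 50469), -1) = Pow(Add(Pow(Add(-63, Add(7, 25)), -1), 50469), -1) = Pow(Add(Pow(Add(-63, 32), -1), 50469), -1) = Pow(Add(Pow(-31, -1), 50469), -1) = Pow(Add(Rational(-1, 31), 50469), -1) = Pow(Rational(1564538, 31), -1) = Rational(31, 1564538)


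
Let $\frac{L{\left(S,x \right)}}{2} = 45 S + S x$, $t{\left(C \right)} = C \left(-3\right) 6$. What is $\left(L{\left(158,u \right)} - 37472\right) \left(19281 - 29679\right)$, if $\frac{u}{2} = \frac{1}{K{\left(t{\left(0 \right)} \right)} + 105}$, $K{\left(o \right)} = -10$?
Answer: $\frac{22961986584}{95} \approx 2.4171 \cdot 10^{8}$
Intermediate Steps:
$t{\left(C \right)} = - 18 C$ ($t{\left(C \right)} = - 3 C 6 = - 18 C$)
$u = \frac{2}{95}$ ($u = \frac{2}{-10 + 105} = \frac{2}{95} \approx 0.021053$)
$L{\left(S,x \right)} = 90 S + 2 S x$ ($L{\left(S,x \right)} = 2 \left(45 S + S x\right) = 90 S + 2 S x$)
$\left(L{\left(158,u \right)} - 37472\right) \left(19281 - 29679\right) = \left(2 \cdot 158 \left(45 + \frac{2}{95}\right) - 37472\right) \left(19281 - 29679\right) = \left(2 \cdot 158 \cdot \frac{4277}{95} - 37472\right) \left(-10398\right) = \left(\frac{1351532}{95} - 37472\right) \left(-10398\right) = \left(- \frac{2208308}{95}\right) \left(-10398\right) = \frac{22961986584}{95}$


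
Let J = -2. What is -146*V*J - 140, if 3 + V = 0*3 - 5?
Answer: -2476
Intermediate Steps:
V = -8 (V = -3 + (0*3 - 5) = -3 + (0 - 5) = -3 - 5 = -8)
-146*V*J - 140 = -(-1168)*(-2) - 140 = -146*16 - 140 = -2336 - 140 = -2476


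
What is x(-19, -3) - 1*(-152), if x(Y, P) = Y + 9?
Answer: 142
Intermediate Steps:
x(Y, P) = 9 + Y
x(-19, -3) - 1*(-152) = (9 - 19) - 1*(-152) = -10 + 152 = 142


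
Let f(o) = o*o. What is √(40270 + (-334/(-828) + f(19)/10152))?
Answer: √60987769861746/38916 ≈ 200.68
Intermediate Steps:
f(o) = o²
√(40270 + (-334/(-828) + f(19)/10152)) = √(40270 + (-334/(-828) + 19²/10152)) = √(40270 + (-334*(-1/828) + 361*(1/10152))) = √(40270 + (167/414 + 361/10152)) = √(40270 + 102491/233496) = √(9402986411/233496) = √60987769861746/38916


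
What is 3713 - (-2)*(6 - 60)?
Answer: 3605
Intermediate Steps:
3713 - (-2)*(6 - 60) = 3713 - (-2)*(-54) = 3713 - 1*108 = 3713 - 108 = 3605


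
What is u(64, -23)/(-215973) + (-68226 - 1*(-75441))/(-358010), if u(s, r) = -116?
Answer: -303343207/15464098746 ≈ -0.019616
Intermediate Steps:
u(64, -23)/(-215973) + (-68226 - 1*(-75441))/(-358010) = -116/(-215973) + (-68226 - 1*(-75441))/(-358010) = -116*(-1/215973) + (-68226 + 75441)*(-1/358010) = 116/215973 + 7215*(-1/358010) = 116/215973 - 1443/71602 = -303343207/15464098746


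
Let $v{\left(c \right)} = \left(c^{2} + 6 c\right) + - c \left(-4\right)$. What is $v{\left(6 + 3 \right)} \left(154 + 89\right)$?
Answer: $41553$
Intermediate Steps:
$v{\left(c \right)} = c^{2} + 10 c$ ($v{\left(c \right)} = \left(c^{2} + 6 c\right) + 4 c = c^{2} + 10 c$)
$v{\left(6 + 3 \right)} \left(154 + 89\right) = \left(6 + 3\right) \left(10 + \left(6 + 3\right)\right) \left(154 + 89\right) = 9 \left(10 + 9\right) 243 = 9 \cdot 19 \cdot 243 = 171 \cdot 243 = 41553$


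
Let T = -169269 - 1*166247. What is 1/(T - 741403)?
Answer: -1/1076919 ≈ -9.2857e-7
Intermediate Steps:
T = -335516 (T = -169269 - 166247 = -335516)
1/(T - 741403) = 1/(-335516 - 741403) = 1/(-1076919) = -1/1076919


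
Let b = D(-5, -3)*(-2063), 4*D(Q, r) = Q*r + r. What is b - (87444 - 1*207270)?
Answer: 113637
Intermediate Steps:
D(Q, r) = r/4 + Q*r/4 (D(Q, r) = (Q*r + r)/4 = (r + Q*r)/4 = r/4 + Q*r/4)
b = -6189 (b = ((1/4)*(-3)*(1 - 5))*(-2063) = ((1/4)*(-3)*(-4))*(-2063) = 3*(-2063) = -6189)
b - (87444 - 1*207270) = -6189 - (87444 - 1*207270) = -6189 - (87444 - 207270) = -6189 - 1*(-119826) = -6189 + 119826 = 113637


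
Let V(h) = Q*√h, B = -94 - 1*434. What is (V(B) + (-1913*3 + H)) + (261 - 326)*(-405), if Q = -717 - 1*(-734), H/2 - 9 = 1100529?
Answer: 2221662 + 68*I*√33 ≈ 2.2217e+6 + 390.63*I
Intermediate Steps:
H = 2201076 (H = 18 + 2*1100529 = 18 + 2201058 = 2201076)
Q = 17 (Q = -717 + 734 = 17)
B = -528 (B = -94 - 434 = -528)
V(h) = 17*√h
(V(B) + (-1913*3 + H)) + (261 - 326)*(-405) = (17*√(-528) + (-1913*3 + 2201076)) + (261 - 326)*(-405) = (17*(4*I*√33) + (-5739 + 2201076)) - 65*(-405) = (68*I*√33 + 2195337) + 26325 = (2195337 + 68*I*√33) + 26325 = 2221662 + 68*I*√33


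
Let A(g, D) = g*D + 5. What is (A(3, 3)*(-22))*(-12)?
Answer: 3696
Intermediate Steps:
A(g, D) = 5 + D*g (A(g, D) = D*g + 5 = 5 + D*g)
(A(3, 3)*(-22))*(-12) = ((5 + 3*3)*(-22))*(-12) = ((5 + 9)*(-22))*(-12) = (14*(-22))*(-12) = -308*(-12) = 3696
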